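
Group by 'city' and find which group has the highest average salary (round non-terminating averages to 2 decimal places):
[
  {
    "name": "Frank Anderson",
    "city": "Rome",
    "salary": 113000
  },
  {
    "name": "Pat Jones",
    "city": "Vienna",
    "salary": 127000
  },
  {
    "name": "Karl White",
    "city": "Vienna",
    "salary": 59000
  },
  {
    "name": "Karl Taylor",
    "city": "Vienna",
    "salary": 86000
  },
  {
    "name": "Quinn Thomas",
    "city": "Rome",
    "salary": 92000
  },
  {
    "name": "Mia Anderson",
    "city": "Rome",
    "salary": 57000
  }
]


Group by: city

Groups:
  Rome: 3 people, avg salary = 262000/3 ≈ $87333.33
  Vienna: 3 people, avg salary = 272000/3 ≈ $90666.67

Highest average salary: Vienna (≈$90666.67)

Vienna (≈$90666.67)


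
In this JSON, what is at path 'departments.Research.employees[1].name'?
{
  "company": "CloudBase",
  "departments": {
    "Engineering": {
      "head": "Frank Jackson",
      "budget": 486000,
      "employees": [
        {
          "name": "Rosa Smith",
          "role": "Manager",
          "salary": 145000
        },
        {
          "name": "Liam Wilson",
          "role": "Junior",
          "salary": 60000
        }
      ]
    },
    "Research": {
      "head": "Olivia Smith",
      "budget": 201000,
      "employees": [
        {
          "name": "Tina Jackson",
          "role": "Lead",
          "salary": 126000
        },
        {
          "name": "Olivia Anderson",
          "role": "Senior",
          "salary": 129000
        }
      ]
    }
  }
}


Path: departments.Research.employees[1].name

Navigate:
  -> departments
  -> Research
  -> employees[1].name = 'Olivia Anderson'

Olivia Anderson


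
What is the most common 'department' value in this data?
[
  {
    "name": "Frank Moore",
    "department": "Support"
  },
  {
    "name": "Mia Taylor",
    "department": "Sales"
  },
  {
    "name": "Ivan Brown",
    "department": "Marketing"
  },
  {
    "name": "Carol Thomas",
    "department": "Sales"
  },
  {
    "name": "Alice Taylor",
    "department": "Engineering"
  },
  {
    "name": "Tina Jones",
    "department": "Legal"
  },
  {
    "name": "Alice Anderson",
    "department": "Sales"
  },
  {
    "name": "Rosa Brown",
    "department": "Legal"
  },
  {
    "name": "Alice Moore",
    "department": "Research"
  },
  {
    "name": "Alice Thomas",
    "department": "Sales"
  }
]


Counting 'department' values across 10 records:

  Sales: 4 ####
  Legal: 2 ##
  Support: 1 #
  Marketing: 1 #
  Engineering: 1 #
  Research: 1 #

Most common: Sales (4 times)

Sales (4 times)


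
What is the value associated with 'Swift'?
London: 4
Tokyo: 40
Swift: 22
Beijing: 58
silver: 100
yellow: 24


Looking up key 'Swift'
Value: 22

22


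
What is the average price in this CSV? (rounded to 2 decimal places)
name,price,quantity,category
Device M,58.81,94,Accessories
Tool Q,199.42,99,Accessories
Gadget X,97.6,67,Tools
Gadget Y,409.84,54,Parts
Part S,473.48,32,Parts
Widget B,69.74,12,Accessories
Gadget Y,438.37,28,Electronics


Computing average price:
Values: [58.81, 199.42, 97.6, 409.84, 473.48, 69.74, 438.37]
Sum = 1747.26
Count = 7
Average = 1747.26/7 ≈ 249.61 (rounded to 2 decimal places)

249.61


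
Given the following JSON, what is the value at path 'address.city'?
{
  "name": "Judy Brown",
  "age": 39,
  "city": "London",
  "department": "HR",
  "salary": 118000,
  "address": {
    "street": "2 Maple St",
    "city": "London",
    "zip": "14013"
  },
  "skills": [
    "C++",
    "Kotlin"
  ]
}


Query: address.city
Path: address -> city
Value: London

London


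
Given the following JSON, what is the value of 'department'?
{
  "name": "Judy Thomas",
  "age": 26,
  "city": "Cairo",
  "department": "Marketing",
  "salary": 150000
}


Looking up field 'department'
Value: Marketing

Marketing


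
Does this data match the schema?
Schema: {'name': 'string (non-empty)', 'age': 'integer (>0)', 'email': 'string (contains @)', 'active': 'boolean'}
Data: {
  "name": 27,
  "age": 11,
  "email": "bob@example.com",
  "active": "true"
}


Validating each field against schema:
  name: FAIL (27 is not a string)
  age: OK (positive integer)
  email: OK (string with @)
  active: FAIL ("true" is not a boolean)

Result: INVALID (2 errors: name, active)

INVALID (2 errors: name, active)


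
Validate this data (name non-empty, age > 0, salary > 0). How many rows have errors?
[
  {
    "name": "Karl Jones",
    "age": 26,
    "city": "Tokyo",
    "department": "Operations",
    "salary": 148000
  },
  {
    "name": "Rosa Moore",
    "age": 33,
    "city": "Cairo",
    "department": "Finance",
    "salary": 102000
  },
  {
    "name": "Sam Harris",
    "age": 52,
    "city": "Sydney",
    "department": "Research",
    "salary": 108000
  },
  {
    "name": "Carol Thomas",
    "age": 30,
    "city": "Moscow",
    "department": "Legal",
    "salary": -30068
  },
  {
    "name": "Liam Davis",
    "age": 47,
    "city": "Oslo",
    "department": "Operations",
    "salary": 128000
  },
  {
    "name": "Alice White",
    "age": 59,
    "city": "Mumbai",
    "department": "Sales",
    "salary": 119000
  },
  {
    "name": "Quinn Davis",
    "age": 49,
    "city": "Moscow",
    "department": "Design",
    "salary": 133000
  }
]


Validating 7 records:
Rules: name non-empty, age > 0, salary > 0

  Row 1 (Karl Jones): OK
  Row 2 (Rosa Moore): OK
  Row 3 (Sam Harris): OK
  Row 4 (Carol Thomas): negative salary: -30068
  Row 5 (Liam Davis): OK
  Row 6 (Alice White): OK
  Row 7 (Quinn Davis): OK

Total errors: 1

1 errors


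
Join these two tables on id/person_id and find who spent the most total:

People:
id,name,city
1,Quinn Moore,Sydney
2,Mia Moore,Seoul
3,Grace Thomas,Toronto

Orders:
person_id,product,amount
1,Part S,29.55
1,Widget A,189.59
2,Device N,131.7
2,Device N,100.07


Join on: people.id = orders.person_id

Joined rows:
  Quinn Moore (Sydney) bought Part S for $29.55
  Quinn Moore (Sydney) bought Widget A for $189.59
  Mia Moore (Seoul) bought Device N for $131.7
  Mia Moore (Seoul) bought Device N for $100.07

Total per person:
  Mia Moore: $231.77
  Quinn Moore: $219.14

Top spender: Mia Moore ($231.77)

Mia Moore ($231.77)


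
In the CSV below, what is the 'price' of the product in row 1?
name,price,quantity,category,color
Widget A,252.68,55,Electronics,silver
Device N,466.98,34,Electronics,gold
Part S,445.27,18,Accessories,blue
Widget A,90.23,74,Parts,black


Query: Row 1 ('Widget A'), column 'price'
Value: 252.68

252.68


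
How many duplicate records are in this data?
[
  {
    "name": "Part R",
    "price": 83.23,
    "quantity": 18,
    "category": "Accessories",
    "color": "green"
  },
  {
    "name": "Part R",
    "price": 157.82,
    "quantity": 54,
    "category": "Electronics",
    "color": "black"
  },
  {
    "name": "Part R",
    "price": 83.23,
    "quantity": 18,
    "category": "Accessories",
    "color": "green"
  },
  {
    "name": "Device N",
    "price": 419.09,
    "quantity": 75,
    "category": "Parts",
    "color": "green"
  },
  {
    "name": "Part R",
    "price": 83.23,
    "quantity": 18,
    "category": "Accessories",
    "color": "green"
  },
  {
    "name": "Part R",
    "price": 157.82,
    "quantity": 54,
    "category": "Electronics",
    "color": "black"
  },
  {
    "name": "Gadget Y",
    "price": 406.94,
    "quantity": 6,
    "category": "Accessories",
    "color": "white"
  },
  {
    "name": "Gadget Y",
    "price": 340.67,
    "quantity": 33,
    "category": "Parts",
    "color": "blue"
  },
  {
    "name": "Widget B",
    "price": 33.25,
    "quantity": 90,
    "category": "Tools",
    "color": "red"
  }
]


Checking 9 records for duplicates:

  Row 1: Part R ($83.23, qty 18)
  Row 2: Part R ($157.82, qty 54)
  Row 3: Part R ($83.23, qty 18) <-- DUPLICATE
  Row 4: Device N ($419.09, qty 75)
  Row 5: Part R ($83.23, qty 18) <-- DUPLICATE
  Row 6: Part R ($157.82, qty 54) <-- DUPLICATE
  Row 7: Gadget Y ($406.94, qty 6)
  Row 8: Gadget Y ($340.67, qty 33)
  Row 9: Widget B ($33.25, qty 90)

Duplicates found: 3
Unique records: 6

3 duplicates, 6 unique


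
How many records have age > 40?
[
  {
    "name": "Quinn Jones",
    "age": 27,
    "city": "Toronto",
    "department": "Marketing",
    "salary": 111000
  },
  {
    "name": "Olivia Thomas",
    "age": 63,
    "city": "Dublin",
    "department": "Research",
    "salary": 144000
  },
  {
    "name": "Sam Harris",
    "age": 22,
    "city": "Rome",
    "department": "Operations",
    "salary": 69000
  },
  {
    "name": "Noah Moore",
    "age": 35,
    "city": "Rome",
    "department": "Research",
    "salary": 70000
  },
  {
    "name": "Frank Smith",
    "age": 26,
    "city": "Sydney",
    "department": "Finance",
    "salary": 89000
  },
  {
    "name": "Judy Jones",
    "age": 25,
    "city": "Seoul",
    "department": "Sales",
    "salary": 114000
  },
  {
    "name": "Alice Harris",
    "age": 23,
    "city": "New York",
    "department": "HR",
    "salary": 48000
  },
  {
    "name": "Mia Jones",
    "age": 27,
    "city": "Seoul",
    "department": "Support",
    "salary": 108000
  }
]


Data: 8 records
Condition: age > 40

Checking each record:
  Quinn Jones: 27
  Olivia Thomas: 63 MATCH
  Sam Harris: 22
  Noah Moore: 35
  Frank Smith: 26
  Judy Jones: 25
  Alice Harris: 23
  Mia Jones: 27

Count: 1

1


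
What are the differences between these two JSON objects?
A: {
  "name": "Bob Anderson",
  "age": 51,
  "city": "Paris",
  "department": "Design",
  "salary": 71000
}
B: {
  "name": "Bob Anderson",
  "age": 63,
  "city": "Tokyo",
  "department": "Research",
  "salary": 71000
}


Comparing each field (in key order):
  name: same
  age: DIFFERENT
  city: DIFFERENT
  department: DIFFERENT
  salary: same
Differences:
  age: 51 -> 63
  city: Paris -> Tokyo
  department: Design -> Research

3 field(s) changed

3 changes: age, city, department


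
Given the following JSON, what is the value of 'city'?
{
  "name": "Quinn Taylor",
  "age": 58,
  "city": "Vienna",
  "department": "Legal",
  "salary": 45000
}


Looking up field 'city'
Value: Vienna

Vienna


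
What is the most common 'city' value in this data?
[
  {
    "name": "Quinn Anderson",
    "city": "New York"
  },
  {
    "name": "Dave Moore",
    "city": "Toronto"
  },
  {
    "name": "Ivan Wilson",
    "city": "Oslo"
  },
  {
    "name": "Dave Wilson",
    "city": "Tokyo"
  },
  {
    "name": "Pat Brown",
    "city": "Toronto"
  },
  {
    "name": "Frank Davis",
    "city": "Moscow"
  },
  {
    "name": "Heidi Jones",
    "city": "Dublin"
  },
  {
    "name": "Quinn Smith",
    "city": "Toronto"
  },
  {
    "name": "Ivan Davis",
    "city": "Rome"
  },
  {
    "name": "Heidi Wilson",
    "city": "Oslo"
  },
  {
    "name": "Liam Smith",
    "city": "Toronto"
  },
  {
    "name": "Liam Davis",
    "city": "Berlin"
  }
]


Counting 'city' values across 12 records:

  Toronto: 4 ####
  Oslo: 2 ##
  New York: 1 #
  Tokyo: 1 #
  Moscow: 1 #
  Dublin: 1 #
  Rome: 1 #
  Berlin: 1 #

Most common: Toronto (4 times)

Toronto (4 times)


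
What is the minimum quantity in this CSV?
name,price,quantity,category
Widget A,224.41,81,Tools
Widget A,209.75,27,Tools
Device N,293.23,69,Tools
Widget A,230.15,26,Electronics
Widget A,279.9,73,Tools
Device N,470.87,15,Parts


Computing minimum quantity:
Values: [81, 27, 69, 26, 73, 15]
Min = 15

15


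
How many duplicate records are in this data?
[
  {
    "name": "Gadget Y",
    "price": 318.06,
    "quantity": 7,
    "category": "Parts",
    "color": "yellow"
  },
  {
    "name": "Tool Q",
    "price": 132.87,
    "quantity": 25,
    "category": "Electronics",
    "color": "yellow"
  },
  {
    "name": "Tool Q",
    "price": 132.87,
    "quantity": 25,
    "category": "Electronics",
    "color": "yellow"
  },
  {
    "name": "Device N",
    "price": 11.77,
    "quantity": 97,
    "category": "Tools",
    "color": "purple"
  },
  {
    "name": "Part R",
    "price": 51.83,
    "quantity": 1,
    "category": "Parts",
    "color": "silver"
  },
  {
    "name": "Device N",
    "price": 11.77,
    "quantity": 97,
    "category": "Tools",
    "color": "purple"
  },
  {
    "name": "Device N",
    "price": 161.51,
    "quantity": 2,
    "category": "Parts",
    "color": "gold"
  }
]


Checking 7 records for duplicates:

  Row 1: Gadget Y ($318.06, qty 7)
  Row 2: Tool Q ($132.87, qty 25)
  Row 3: Tool Q ($132.87, qty 25) <-- DUPLICATE
  Row 4: Device N ($11.77, qty 97)
  Row 5: Part R ($51.83, qty 1)
  Row 6: Device N ($11.77, qty 97) <-- DUPLICATE
  Row 7: Device N ($161.51, qty 2)

Duplicates found: 2
Unique records: 5

2 duplicates, 5 unique


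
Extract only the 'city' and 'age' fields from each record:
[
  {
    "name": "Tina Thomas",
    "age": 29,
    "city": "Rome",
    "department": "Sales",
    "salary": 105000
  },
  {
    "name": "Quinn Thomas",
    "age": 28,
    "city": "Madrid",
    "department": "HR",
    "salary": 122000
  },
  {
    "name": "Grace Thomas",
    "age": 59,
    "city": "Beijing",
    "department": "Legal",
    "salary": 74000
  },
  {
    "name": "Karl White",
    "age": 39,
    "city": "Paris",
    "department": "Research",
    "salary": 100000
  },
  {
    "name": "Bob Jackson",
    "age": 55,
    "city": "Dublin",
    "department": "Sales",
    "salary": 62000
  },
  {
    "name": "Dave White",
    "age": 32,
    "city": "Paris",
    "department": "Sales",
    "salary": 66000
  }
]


Original: 6 records with fields: name, age, city, department, salary
Keep: ['city', 'age']
Drop: ['name', 'department', 'salary']
Result: 6 records, 2 fields each

[
  {
    "city": "Rome",
    "age": 29
  },
  {
    "city": "Madrid",
    "age": 28
  },
  {
    "city": "Beijing",
    "age": 59
  },
  {
    "city": "Paris",
    "age": 39
  },
  {
    "city": "Dublin",
    "age": 55
  },
  {
    "city": "Paris",
    "age": 32
  }
]


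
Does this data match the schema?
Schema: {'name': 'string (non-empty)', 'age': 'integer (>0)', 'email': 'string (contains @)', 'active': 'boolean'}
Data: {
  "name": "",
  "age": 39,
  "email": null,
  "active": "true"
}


Validating each field against schema:
  name: FAIL ("" is an empty string)
  age: OK (positive integer)
  email: FAIL (null is not a string)
  active: FAIL ("true" is not a boolean)

Result: INVALID (3 errors: name, email, active)

INVALID (3 errors: name, email, active)


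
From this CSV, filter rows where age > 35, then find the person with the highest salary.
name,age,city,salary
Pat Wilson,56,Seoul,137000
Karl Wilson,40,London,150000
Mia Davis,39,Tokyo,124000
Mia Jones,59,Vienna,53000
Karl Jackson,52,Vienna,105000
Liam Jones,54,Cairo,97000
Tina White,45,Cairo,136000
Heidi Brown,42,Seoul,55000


Filter: age > 35
Sort by: salary (descending)

Filtered records (8):
  Karl Wilson, age 40, salary $150000
  Pat Wilson, age 56, salary $137000
  Tina White, age 45, salary $136000
  Mia Davis, age 39, salary $124000
  Karl Jackson, age 52, salary $105000
  Liam Jones, age 54, salary $97000
  Heidi Brown, age 42, salary $55000
  Mia Jones, age 59, salary $53000

Highest salary: Karl Wilson ($150000)

Karl Wilson


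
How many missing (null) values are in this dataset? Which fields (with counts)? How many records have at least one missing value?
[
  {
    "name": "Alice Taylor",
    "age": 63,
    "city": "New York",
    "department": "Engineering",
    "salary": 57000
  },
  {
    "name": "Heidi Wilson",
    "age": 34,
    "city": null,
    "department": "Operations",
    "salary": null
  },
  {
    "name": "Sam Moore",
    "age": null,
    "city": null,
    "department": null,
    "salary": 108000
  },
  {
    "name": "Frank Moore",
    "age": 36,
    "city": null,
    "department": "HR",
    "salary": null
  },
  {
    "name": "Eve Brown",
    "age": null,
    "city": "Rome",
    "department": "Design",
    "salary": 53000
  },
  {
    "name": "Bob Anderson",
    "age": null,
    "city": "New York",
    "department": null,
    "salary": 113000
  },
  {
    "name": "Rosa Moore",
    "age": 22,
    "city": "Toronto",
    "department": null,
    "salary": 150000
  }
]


Checking for missing (null) values in 7 records:

  Alice Taylor: complete
  Heidi Wilson: city, salary
  Sam Moore: age, city, department
  Frank Moore: city, salary
  Eve Brown: age
  Bob Anderson: age, department
  Rosa Moore: department

Per field:
  name: 0 missing
  age: 3 missing
  city: 3 missing
  department: 3 missing
  salary: 2 missing

Total missing values: 11
Records with any missing: 6

11 missing values (age: 3, city: 3, department: 3, salary: 2); 6 incomplete records


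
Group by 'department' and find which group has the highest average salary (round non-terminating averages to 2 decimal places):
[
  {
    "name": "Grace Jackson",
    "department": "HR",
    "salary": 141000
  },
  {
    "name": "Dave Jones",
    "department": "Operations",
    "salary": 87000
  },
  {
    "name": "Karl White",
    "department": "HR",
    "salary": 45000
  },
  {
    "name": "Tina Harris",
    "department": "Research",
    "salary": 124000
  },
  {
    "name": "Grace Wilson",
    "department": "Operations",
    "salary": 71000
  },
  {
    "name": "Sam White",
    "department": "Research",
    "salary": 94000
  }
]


Group by: department

Groups:
  HR: 2 people, avg salary = 186000/2 = $93000
  Operations: 2 people, avg salary = 158000/2 = $79000
  Research: 2 people, avg salary = 218000/2 = $109000

Highest average salary: Research ($109000)

Research ($109000)


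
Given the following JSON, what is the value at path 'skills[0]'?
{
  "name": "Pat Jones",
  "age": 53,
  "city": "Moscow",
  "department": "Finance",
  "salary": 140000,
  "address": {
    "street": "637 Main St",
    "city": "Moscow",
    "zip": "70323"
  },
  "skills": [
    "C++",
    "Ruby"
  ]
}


Query: skills[0]
Path: skills -> first element
Value: C++

C++


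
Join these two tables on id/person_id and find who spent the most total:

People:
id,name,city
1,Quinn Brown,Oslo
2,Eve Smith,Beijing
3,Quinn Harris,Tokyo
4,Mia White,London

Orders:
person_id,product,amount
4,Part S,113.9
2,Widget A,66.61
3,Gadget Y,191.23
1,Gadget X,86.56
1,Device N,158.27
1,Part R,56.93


Join on: people.id = orders.person_id

Joined rows:
  Mia White (London) bought Part S for $113.9
  Eve Smith (Beijing) bought Widget A for $66.61
  Quinn Harris (Tokyo) bought Gadget Y for $191.23
  Quinn Brown (Oslo) bought Gadget X for $86.56
  Quinn Brown (Oslo) bought Device N for $158.27
  Quinn Brown (Oslo) bought Part R for $56.93

Total per person:
  Quinn Brown: $301.76
  Quinn Harris: $191.23
  Mia White: $113.90
  Eve Smith: $66.61

Top spender: Quinn Brown ($301.76)

Quinn Brown ($301.76)


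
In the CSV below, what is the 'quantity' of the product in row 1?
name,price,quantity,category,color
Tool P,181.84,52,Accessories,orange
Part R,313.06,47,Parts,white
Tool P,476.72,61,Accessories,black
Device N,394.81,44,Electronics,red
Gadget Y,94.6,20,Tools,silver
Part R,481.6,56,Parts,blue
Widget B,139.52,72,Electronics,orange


Query: Row 1 ('Tool P'), column 'quantity'
Value: 52

52


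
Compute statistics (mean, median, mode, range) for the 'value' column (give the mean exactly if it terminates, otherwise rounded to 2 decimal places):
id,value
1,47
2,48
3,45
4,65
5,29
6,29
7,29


Data: [47, 48, 45, 65, 29, 29, 29]
Count: 7
Sum: 292
Mean: 292/7 ≈ 41.71 (rounded to 2 decimal places)
Sorted: [29, 29, 29, 45, 47, 48, 65]
Median: 45.0
Mode: 29 (3 times)
Range: 65 - 29 = 36
Min: 29, Max: 65

mean≈41.71, median=45.0, mode=29, range=36


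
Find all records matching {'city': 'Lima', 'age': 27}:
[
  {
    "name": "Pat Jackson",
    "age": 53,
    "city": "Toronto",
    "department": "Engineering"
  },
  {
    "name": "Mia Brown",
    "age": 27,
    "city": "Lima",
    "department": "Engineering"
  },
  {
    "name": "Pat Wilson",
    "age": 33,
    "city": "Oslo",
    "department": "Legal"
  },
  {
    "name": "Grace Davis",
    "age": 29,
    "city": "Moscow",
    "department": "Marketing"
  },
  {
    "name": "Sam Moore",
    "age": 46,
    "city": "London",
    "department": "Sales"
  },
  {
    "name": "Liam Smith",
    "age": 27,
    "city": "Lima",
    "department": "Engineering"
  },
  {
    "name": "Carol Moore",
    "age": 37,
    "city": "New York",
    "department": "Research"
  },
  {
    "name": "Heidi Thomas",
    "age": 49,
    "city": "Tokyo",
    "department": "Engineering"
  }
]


Search criteria: {'city': 'Lima', 'age': 27}

Checking 8 records:
  Pat Jackson: {city: Toronto, age: 53}
  Mia Brown: {city: Lima, age: 27} <-- MATCH
  Pat Wilson: {city: Oslo, age: 33}
  Grace Davis: {city: Moscow, age: 29}
  Sam Moore: {city: London, age: 46}
  Liam Smith: {city: Lima, age: 27} <-- MATCH
  Carol Moore: {city: New York, age: 37}
  Heidi Thomas: {city: Tokyo, age: 49}

Matches: ["Mia Brown", "Liam Smith"]

["Mia Brown", "Liam Smith"]


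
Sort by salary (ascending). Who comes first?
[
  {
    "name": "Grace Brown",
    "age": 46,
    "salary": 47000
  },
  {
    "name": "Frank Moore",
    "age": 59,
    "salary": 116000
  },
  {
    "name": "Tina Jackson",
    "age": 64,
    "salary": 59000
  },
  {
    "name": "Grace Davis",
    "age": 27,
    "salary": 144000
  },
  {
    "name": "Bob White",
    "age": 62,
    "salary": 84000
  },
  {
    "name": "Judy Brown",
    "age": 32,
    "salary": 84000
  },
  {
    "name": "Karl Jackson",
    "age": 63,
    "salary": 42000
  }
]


Sort by: salary (ascending)

Sorted order:
  1. Karl Jackson (salary = 42000)
  2. Grace Brown (salary = 47000)
  3. Tina Jackson (salary = 59000)
  4. Bob White (salary = 84000)
  5. Judy Brown (salary = 84000)
  6. Frank Moore (salary = 116000)
  7. Grace Davis (salary = 144000)

First: Karl Jackson

Karl Jackson


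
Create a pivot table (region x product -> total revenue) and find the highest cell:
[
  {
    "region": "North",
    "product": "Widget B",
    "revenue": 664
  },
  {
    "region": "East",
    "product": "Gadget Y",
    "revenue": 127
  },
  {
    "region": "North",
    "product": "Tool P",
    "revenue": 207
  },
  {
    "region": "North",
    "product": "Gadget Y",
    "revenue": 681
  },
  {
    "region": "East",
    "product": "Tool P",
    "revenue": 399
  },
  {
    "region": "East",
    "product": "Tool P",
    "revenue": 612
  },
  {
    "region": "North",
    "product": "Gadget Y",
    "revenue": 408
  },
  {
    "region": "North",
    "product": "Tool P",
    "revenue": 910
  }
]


Pivot: region (rows) x product (columns) -> total revenue

     Gadget Y      Tool P        Widget B    
East           127          1011             0  
North         1089          1117           664  

Highest: North / Tool P = $1117

North / Tool P = $1117


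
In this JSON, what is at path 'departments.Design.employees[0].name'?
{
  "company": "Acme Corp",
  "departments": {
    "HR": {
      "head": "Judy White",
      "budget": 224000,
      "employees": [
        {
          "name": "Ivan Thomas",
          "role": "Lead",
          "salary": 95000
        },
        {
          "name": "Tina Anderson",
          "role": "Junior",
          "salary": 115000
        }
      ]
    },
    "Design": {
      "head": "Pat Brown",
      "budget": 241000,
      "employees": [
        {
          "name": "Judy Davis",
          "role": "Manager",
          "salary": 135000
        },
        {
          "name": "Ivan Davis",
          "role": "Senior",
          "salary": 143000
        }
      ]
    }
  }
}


Path: departments.Design.employees[0].name

Navigate:
  -> departments
  -> Design
  -> employees[0].name = 'Judy Davis'

Judy Davis


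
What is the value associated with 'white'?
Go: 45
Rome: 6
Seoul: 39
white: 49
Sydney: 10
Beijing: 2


Looking up key 'white'
Value: 49

49


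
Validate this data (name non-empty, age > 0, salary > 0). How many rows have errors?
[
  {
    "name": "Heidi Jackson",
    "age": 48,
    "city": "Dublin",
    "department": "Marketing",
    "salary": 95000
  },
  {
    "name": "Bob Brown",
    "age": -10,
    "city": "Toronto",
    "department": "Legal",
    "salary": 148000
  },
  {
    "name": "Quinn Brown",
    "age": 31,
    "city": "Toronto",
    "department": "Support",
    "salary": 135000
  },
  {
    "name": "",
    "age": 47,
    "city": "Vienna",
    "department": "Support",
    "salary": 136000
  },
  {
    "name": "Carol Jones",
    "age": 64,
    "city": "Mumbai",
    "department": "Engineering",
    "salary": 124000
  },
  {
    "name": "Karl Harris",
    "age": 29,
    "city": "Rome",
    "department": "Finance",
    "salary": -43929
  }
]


Validating 6 records:
Rules: name non-empty, age > 0, salary > 0

  Row 1 (Heidi Jackson): OK
  Row 2 (Bob Brown): negative age: -10
  Row 3 (Quinn Brown): OK
  Row 4 (???): empty name
  Row 5 (Carol Jones): OK
  Row 6 (Karl Harris): negative salary: -43929

Total errors: 3

3 errors


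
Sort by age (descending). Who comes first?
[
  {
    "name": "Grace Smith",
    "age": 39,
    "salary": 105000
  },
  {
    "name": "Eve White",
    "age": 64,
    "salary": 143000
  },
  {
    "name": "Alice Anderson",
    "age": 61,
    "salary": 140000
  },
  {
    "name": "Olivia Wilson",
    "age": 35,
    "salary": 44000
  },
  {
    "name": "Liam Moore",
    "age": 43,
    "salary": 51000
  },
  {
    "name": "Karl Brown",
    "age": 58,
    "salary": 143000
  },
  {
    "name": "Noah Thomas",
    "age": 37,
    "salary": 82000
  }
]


Sort by: age (descending)

Sorted order:
  1. Eve White (age = 64)
  2. Alice Anderson (age = 61)
  3. Karl Brown (age = 58)
  4. Liam Moore (age = 43)
  5. Grace Smith (age = 39)
  6. Noah Thomas (age = 37)
  7. Olivia Wilson (age = 35)

First: Eve White

Eve White


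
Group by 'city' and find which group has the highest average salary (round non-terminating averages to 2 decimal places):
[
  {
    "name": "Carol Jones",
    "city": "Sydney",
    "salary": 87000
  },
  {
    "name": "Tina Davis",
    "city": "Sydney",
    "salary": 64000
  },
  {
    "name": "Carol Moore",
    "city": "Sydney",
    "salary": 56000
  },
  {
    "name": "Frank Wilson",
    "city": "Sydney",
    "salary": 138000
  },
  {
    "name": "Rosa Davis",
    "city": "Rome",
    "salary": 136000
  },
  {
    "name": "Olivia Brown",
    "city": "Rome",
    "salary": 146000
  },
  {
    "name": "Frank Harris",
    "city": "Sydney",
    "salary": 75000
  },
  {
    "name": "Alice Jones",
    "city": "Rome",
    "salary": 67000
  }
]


Group by: city

Groups:
  Rome: 3 people, avg salary = 349000/3 ≈ $116333.33
  Sydney: 5 people, avg salary = 420000/5 = $84000

Highest average salary: Rome (≈$116333.33)

Rome (≈$116333.33)


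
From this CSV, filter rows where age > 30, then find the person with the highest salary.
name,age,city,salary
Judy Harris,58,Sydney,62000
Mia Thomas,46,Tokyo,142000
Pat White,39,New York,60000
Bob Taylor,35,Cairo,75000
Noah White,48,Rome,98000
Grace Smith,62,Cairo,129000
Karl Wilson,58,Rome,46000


Filter: age > 30
Sort by: salary (descending)

Filtered records (7):
  Mia Thomas, age 46, salary $142000
  Grace Smith, age 62, salary $129000
  Noah White, age 48, salary $98000
  Bob Taylor, age 35, salary $75000
  Judy Harris, age 58, salary $62000
  Pat White, age 39, salary $60000
  Karl Wilson, age 58, salary $46000

Highest salary: Mia Thomas ($142000)

Mia Thomas


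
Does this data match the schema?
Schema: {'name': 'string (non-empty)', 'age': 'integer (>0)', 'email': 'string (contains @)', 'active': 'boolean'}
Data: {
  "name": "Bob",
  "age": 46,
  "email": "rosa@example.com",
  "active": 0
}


Validating each field against schema:
  name: OK (non-empty string)
  age: OK (positive integer)
  email: OK (string with @)
  active: FAIL (0 is not a boolean)

Result: INVALID (1 error: active)

INVALID (1 error: active)


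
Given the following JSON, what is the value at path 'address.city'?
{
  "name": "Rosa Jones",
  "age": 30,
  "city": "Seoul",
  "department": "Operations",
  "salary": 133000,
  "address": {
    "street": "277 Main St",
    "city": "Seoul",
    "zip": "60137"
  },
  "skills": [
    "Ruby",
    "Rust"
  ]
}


Query: address.city
Path: address -> city
Value: Seoul

Seoul


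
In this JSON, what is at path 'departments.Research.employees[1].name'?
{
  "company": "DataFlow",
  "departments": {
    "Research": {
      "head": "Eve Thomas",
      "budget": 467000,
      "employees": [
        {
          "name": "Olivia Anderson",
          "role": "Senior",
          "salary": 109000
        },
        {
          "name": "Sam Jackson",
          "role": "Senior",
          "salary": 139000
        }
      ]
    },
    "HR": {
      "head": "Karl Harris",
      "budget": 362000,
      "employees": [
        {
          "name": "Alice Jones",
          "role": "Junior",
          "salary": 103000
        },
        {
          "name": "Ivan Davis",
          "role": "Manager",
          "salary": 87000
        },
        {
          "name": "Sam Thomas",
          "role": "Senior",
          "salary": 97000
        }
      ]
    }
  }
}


Path: departments.Research.employees[1].name

Navigate:
  -> departments
  -> Research
  -> employees[1].name = 'Sam Jackson'

Sam Jackson


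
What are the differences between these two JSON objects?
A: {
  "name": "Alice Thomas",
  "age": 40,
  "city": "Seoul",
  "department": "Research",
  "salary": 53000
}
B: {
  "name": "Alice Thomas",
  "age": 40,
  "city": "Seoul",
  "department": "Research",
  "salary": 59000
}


Comparing each field (in key order):
  name: same
  age: same
  city: same
  department: same
  salary: DIFFERENT
Differences:
  salary: 53000 -> 59000

1 field(s) changed

1 change: salary


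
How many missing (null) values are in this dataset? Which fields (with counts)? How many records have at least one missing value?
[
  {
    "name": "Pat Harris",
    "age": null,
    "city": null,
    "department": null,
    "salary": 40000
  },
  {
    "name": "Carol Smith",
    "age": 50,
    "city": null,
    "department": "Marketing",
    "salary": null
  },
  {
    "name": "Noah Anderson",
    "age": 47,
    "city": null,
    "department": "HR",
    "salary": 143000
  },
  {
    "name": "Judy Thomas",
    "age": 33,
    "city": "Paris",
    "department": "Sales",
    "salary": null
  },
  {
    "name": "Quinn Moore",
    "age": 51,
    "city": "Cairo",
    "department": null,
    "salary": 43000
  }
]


Checking for missing (null) values in 5 records:

  Pat Harris: age, city, department
  Carol Smith: city, salary
  Noah Anderson: city
  Judy Thomas: salary
  Quinn Moore: department

Per field:
  name: 0 missing
  age: 1 missing
  city: 3 missing
  department: 2 missing
  salary: 2 missing

Total missing values: 8
Records with any missing: 5

8 missing values (age: 1, city: 3, department: 2, salary: 2); 5 incomplete records


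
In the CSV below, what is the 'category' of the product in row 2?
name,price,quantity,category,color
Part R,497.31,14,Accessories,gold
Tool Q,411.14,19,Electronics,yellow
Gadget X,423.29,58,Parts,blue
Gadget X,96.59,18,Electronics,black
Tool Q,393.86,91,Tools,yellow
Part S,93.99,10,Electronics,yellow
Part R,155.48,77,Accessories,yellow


Query: Row 2 ('Tool Q'), column 'category'
Value: Electronics

Electronics


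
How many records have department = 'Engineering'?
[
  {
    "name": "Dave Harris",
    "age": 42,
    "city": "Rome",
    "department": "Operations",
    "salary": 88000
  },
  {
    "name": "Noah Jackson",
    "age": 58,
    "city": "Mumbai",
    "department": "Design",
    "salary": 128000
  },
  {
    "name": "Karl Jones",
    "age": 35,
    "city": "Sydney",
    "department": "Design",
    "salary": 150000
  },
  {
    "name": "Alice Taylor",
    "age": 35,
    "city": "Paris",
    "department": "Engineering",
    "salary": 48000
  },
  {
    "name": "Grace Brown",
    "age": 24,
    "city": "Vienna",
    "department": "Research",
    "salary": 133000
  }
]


Data: 5 records
Condition: department = 'Engineering'

Checking each record:
  Dave Harris: Operations
  Noah Jackson: Design
  Karl Jones: Design
  Alice Taylor: Engineering MATCH
  Grace Brown: Research

Count: 1

1


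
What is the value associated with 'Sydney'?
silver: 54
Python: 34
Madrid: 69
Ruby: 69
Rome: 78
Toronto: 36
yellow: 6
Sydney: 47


Looking up key 'Sydney'
Value: 47

47


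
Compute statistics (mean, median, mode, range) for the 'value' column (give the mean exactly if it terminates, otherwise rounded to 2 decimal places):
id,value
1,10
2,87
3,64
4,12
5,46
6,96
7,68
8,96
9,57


Data: [10, 87, 64, 12, 46, 96, 68, 96, 57]
Count: 9
Sum: 536
Mean: 536/9 ≈ 59.56 (rounded to 2 decimal places)
Sorted: [10, 12, 46, 57, 64, 68, 87, 96, 96]
Median: 64.0
Mode: 96 (2 times)
Range: 96 - 10 = 86
Min: 10, Max: 96

mean≈59.56, median=64.0, mode=96, range=86


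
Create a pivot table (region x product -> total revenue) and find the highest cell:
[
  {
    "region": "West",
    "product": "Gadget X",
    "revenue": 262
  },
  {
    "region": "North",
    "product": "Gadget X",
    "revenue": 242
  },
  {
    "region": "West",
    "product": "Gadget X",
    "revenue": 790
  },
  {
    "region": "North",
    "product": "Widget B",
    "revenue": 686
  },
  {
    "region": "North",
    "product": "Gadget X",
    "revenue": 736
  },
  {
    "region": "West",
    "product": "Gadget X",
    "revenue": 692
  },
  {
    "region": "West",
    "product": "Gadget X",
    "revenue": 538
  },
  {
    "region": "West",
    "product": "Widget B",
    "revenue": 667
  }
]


Pivot: region (rows) x product (columns) -> total revenue

     Gadget X      Widget B    
North          978           686  
West          2282           667  

Highest: West / Gadget X = $2282

West / Gadget X = $2282


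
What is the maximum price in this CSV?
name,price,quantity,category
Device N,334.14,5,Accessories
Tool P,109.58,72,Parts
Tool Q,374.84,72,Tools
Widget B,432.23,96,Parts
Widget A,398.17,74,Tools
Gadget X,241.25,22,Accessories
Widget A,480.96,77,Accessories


Computing maximum price:
Values: [334.14, 109.58, 374.84, 432.23, 398.17, 241.25, 480.96]
Max = 480.96

480.96


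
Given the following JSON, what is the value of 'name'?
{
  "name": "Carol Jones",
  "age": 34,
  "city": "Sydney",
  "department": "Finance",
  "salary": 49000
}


Looking up field 'name'
Value: Carol Jones

Carol Jones


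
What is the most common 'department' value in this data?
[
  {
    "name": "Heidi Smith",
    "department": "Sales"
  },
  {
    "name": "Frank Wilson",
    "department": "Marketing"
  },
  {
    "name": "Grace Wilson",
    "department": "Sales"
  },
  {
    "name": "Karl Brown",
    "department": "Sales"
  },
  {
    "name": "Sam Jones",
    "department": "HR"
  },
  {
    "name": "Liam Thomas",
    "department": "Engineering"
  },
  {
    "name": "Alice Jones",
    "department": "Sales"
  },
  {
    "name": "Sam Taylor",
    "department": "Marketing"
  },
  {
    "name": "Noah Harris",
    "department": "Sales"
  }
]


Counting 'department' values across 9 records:

  Sales: 5 #####
  Marketing: 2 ##
  HR: 1 #
  Engineering: 1 #

Most common: Sales (5 times)

Sales (5 times)


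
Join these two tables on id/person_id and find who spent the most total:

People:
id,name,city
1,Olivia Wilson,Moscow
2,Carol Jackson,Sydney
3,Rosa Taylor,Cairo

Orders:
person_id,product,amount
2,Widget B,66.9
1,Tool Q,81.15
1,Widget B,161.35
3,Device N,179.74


Join on: people.id = orders.person_id

Joined rows:
  Carol Jackson (Sydney) bought Widget B for $66.9
  Olivia Wilson (Moscow) bought Tool Q for $81.15
  Olivia Wilson (Moscow) bought Widget B for $161.35
  Rosa Taylor (Cairo) bought Device N for $179.74

Total per person:
  Olivia Wilson: $242.50
  Rosa Taylor: $179.74
  Carol Jackson: $66.90

Top spender: Olivia Wilson ($242.50)

Olivia Wilson ($242.50)


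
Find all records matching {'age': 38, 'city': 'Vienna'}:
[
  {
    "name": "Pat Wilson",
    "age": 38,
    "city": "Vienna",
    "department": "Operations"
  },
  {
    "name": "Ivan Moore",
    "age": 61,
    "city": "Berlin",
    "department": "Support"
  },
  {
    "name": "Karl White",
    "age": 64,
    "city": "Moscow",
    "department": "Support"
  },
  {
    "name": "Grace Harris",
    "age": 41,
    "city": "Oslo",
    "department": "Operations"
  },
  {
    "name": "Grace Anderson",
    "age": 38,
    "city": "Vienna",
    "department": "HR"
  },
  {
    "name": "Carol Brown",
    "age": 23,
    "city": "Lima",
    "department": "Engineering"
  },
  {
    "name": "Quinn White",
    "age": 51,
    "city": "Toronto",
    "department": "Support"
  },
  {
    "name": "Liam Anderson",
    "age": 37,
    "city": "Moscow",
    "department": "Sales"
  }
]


Search criteria: {'age': 38, 'city': 'Vienna'}

Checking 8 records:
  Pat Wilson: {age: 38, city: Vienna} <-- MATCH
  Ivan Moore: {age: 61, city: Berlin}
  Karl White: {age: 64, city: Moscow}
  Grace Harris: {age: 41, city: Oslo}
  Grace Anderson: {age: 38, city: Vienna} <-- MATCH
  Carol Brown: {age: 23, city: Lima}
  Quinn White: {age: 51, city: Toronto}
  Liam Anderson: {age: 37, city: Moscow}

Matches: ["Pat Wilson", "Grace Anderson"]

["Pat Wilson", "Grace Anderson"]


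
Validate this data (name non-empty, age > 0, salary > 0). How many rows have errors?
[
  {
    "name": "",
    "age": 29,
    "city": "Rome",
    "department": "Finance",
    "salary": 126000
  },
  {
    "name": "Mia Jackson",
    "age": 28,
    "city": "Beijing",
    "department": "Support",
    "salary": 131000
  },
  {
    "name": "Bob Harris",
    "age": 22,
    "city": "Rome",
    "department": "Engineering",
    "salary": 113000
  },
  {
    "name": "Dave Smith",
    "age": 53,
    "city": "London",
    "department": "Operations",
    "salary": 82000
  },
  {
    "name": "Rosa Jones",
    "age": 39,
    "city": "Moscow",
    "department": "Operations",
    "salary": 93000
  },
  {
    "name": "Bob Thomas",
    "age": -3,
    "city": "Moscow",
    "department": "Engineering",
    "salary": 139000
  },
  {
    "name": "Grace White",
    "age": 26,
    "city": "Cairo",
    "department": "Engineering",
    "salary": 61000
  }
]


Validating 7 records:
Rules: name non-empty, age > 0, salary > 0

  Row 1 (???): empty name
  Row 2 (Mia Jackson): OK
  Row 3 (Bob Harris): OK
  Row 4 (Dave Smith): OK
  Row 5 (Rosa Jones): OK
  Row 6 (Bob Thomas): negative age: -3
  Row 7 (Grace White): OK

Total errors: 2

2 errors


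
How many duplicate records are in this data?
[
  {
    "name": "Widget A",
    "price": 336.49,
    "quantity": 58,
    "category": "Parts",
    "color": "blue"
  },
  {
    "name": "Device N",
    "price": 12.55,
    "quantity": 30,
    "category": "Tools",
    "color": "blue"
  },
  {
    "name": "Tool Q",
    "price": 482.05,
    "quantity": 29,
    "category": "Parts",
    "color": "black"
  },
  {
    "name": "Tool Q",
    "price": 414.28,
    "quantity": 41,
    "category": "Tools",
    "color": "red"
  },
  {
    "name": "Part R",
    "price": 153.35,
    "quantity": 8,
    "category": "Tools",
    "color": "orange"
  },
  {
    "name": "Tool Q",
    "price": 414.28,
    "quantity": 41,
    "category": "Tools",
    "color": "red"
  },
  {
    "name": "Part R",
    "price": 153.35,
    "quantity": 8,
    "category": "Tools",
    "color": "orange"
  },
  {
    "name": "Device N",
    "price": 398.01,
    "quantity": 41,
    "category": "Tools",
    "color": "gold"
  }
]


Checking 8 records for duplicates:

  Row 1: Widget A ($336.49, qty 58)
  Row 2: Device N ($12.55, qty 30)
  Row 3: Tool Q ($482.05, qty 29)
  Row 4: Tool Q ($414.28, qty 41)
  Row 5: Part R ($153.35, qty 8)
  Row 6: Tool Q ($414.28, qty 41) <-- DUPLICATE
  Row 7: Part R ($153.35, qty 8) <-- DUPLICATE
  Row 8: Device N ($398.01, qty 41)

Duplicates found: 2
Unique records: 6

2 duplicates, 6 unique


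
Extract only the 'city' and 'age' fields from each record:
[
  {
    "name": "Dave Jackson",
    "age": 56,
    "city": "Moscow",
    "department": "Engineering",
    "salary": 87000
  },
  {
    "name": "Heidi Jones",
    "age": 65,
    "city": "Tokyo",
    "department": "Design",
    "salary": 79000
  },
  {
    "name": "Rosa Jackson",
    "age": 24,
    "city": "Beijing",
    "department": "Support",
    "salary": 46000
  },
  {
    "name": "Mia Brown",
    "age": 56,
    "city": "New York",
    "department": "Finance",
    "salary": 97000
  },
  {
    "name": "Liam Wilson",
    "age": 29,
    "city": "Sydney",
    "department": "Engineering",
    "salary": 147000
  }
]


Original: 5 records with fields: name, age, city, department, salary
Keep: ['city', 'age']
Drop: ['name', 'department', 'salary']
Result: 5 records, 2 fields each

[
  {
    "city": "Moscow",
    "age": 56
  },
  {
    "city": "Tokyo",
    "age": 65
  },
  {
    "city": "Beijing",
    "age": 24
  },
  {
    "city": "New York",
    "age": 56
  },
  {
    "city": "Sydney",
    "age": 29
  }
]
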